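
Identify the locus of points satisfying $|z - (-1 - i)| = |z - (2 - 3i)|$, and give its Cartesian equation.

|z - z1| = |z - z2| means z is equidistant from z1 and z2,
i.e. the perpendicular bisector of the segment from (-1, -1) to (2, -3) (midpoint (1/2, -2)).
With z = x + yi, square both sides:
(x - (-1))^2 + (y - (-1))^2 = (x - 2)^2 + (y - (-3))^2
The x^2 and y^2 terms cancel: 6x + (-4)y = 13 - 2 = 11
Simplify: 6x - 4y = 11
Locus: Perpendicular bisector of the segment from (-1, -1) to (2, -3): the line 6x - 4y = 11


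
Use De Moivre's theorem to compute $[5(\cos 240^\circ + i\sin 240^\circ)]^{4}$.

By De Moivre: z^n = r^n(cos(nθ) + i sin(nθ))
= 5^4(cos(4*240°) + i sin(4*240°))
= 625(cos 240° + i sin 240°)
= -625/2 - (625*sqrt(3)/2)i


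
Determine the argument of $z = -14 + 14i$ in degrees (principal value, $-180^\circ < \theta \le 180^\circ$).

θ = arctan(b/a) = arctan(14/-14) (quadrant-adjusted) = 135°


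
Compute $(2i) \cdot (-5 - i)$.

(a1*a2 - b1*b2) + (a1*b2 + b1*a2)i
= (0 - (-2)) + (0 + (-10))i
= 2 - 10i


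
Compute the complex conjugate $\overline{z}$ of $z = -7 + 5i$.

If z = a + bi, then conjugate(z) = a - bi
conjugate(-7 + 5i) = -7 - 5i


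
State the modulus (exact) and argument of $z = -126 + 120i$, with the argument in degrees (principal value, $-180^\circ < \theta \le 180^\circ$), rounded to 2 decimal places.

|z| = sqrt((-126)^2 + 120^2) = 174
arg(z) = arctan(b/a) = arctan(120/-126) (quadrant-adjusted) = 136.40°


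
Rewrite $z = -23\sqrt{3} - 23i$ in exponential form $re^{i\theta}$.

r = |z| = sqrt((-23*sqrt(3))^2 + (-23)^2) = sqrt(1587 + 529) = sqrt(2116) = 46
θ = arctan(b/a) = arctan(-23/-39.8372) (quadrant-adjusted) = 210° = 7π/6
z = 46e^(i*7π/6)


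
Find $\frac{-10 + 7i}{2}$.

Divisor is real, so divide each part by 2:
= -5 + (7/2)i


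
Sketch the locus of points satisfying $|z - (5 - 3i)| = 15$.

|z - z0| = r describes a circle centered at z0 with radius r
Here z0 = 5 - 3i and r = 15
Locus: Circle centered at (5, -3) with radius 15


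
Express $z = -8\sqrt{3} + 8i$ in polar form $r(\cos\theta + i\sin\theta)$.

r = |z| = sqrt(a^2 + b^2) = sqrt((-8*sqrt(3))^2 + (8)^2) = sqrt(192 + 64) = sqrt(256) = 16
θ = arctan(b/a) = arctan(8/-13.8564) (quadrant-adjusted) = 150°
z = 16(cos 150° + i sin 150°)


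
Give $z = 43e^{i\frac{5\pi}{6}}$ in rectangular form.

a = r cos θ = 43 * -sqrt(3)/2 = -43*sqrt(3)/2
b = r sin θ = 43 * 1/2 = 43/2
z = -43*sqrt(3)/2 + (43/2)i


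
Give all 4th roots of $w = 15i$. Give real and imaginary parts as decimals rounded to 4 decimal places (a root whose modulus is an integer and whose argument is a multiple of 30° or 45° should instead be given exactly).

|w| = 15, arg(w) = 90°
Root modulus = 15^(1/4) ≈ 1.967990
Root arguments: θ_k = (90° + 360°k)/4 for k = 0, 1, ..., 3
Compute each root as (root modulus)(cos θ_k + i sin θ_k) using full-precision intermediates, then round to 4 decimal places.
Roots: 1.8182 + 0.7531i, -0.7531 + 1.8182i, -1.8182 - 0.7531i, 0.7531 - 1.8182i


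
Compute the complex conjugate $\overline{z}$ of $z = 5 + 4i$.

If z = a + bi, then conjugate(z) = a - bi
conjugate(5 + 4i) = 5 - 4i


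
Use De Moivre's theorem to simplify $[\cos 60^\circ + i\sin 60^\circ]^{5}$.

By De Moivre: z^n = r^n(cos(nθ) + i sin(nθ))
= 1^5(cos(5*60°) + i sin(5*60°))
= 1(cos 300° + i sin 300°)
= 1/2 - (sqrt(3)/2)i


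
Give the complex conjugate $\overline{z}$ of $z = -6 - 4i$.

If z = a + bi, then conjugate(z) = a - bi
conjugate(-6 - 4i) = -6 + 4i


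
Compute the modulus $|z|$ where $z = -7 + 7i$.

|z| = sqrt(a^2 + b^2) = sqrt((-7)^2 + 7^2) = sqrt(98) = sqrt(98)


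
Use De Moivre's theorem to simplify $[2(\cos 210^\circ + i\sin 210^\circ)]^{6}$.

By De Moivre: z^n = r^n(cos(nθ) + i sin(nθ))
= 2^6(cos(6*210°) + i sin(6*210°))
= 64(cos 180° + i sin 180°)
= -64


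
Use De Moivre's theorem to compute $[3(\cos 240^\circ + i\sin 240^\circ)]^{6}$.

By De Moivre: z^n = r^n(cos(nθ) + i sin(nθ))
= 3^6(cos(6*240°) + i sin(6*240°))
= 729(cos 0° + i sin 0°)
= 729


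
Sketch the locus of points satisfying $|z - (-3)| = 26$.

|z - z0| = r describes a circle centered at z0 with radius r
Here z0 = -3 and r = 26
Locus: Circle centered at (-3, 0) with radius 26


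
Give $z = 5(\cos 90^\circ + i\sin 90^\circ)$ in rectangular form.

a = r cos θ = 5 * 0 = 0
b = r sin θ = 5 * 1 = 5
z = 5i


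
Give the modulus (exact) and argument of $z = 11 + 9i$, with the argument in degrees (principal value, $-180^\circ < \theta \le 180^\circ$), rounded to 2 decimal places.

|z| = sqrt(11^2 + 9^2) = sqrt(202)
arg(z) = arctan(b/a) = arctan(9/11) (quadrant-adjusted) = 39.29°


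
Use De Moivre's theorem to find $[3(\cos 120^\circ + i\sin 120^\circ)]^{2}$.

By De Moivre: z^n = r^n(cos(nθ) + i sin(nθ))
= 3^2(cos(2*120°) + i sin(2*120°))
= 9(cos 240° + i sin 240°)
= -9/2 - (9*sqrt(3)/2)i


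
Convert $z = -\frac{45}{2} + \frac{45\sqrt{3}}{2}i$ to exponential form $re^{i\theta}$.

r = |z| = sqrt((-45/2)^2 + (45*sqrt(3)/2)^2) = sqrt(2025/4 + 6075/4) = sqrt(2025) = 45
θ = arctan(b/a) = arctan(38.9711/-22.5) (quadrant-adjusted) = 120° = 2π/3
z = 45e^(i*2π/3)


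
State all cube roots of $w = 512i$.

|w| = 512, arg(w) = 90°
Root modulus = 512^(1/3) = 8
Root arguments: θ_k = (90° + 360°k)/3 for k = 0, 1, ..., 2
Roots: 4*sqrt(3) + 4i, -4*sqrt(3) + 4i, -8i


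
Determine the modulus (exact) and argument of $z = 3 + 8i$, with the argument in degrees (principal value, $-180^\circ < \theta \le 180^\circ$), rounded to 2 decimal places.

|z| = sqrt(3^2 + 8^2) = sqrt(73)
arg(z) = arctan(b/a) = arctan(8/3) (quadrant-adjusted) = 69.44°


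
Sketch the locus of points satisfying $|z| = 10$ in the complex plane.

|z| = 10 means sqrt(x^2 + y^2) = 10
This is a circle of radius 10 centered at the origin


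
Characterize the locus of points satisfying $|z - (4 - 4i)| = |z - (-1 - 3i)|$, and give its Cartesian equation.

|z - z1| = |z - z2| means z is equidistant from z1 and z2,
i.e. the perpendicular bisector of the segment from (4, -4) to (-1, -3) (midpoint (3/2, -7/2)).
With z = x + yi, square both sides:
(x - 4)^2 + (y - (-4))^2 = (x - (-1))^2 + (y - (-3))^2
The x^2 and y^2 terms cancel: -10x + 2y = 10 - 32 = -22
Simplify: 5x - y = 11
Locus: Perpendicular bisector of the segment from (4, -4) to (-1, -3): the line 5x - y = 11


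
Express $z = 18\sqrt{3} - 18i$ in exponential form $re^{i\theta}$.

r = |z| = sqrt((18*sqrt(3))^2 + (-18)^2) = sqrt(972 + 324) = sqrt(1296) = 36
θ = arctan(b/a) = arctan(-18/31.1769) (quadrant-adjusted) = -30° = -π/6
z = 36e^(-i*π/6)


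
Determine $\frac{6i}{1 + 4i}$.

Multiply numerator and denominator by conjugate (1 - 4i):
= (6i)(1 - 4i) / (1^2 + 4^2)
= (24 + 6i) / 17
= 24/17 + (6/17)i


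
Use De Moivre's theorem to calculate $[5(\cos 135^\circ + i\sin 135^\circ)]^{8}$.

By De Moivre: z^n = r^n(cos(nθ) + i sin(nθ))
= 5^8(cos(8*135°) + i sin(8*135°))
= 390625(cos 0° + i sin 0°)
= 390625


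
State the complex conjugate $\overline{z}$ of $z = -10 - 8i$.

If z = a + bi, then conjugate(z) = a - bi
conjugate(-10 - 8i) = -10 + 8i


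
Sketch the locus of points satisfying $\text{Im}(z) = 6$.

Im(z) = y where z = x + yi; the equation y = 6 is satisfied by all points with that y-coordinate
Locus: Horizontal line y = 6


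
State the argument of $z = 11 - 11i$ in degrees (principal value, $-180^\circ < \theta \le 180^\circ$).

θ = arctan(b/a) = arctan(-11/11) (quadrant-adjusted) = -45°


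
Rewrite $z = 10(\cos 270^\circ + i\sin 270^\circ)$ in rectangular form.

a = r cos θ = 10 * 0 = 0
b = r sin θ = 10 * -1 = -10
z = -10i


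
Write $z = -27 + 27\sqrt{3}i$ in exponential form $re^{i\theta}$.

r = |z| = sqrt((-27)^2 + (27*sqrt(3))^2) = sqrt(729 + 2187) = sqrt(2916) = 54
θ = arctan(b/a) = arctan(46.7654/-27) (quadrant-adjusted) = 120° = 2π/3
z = 54e^(i*2π/3)


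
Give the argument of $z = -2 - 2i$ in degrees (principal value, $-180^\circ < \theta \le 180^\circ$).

θ = arctan(b/a) = arctan(-2/-2) (quadrant-adjusted) = -135°


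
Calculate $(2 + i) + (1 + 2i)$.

(2 + 1) + (1 + 2)i = 3 + 3i


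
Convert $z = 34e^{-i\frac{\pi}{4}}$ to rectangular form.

a = r cos θ = 34 * sqrt(2)/2 = 17*sqrt(2)
b = r sin θ = 34 * -sqrt(2)/2 = -17*sqrt(2)
z = 17*sqrt(2) - 17*sqrt(2)i


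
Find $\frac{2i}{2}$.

Divisor is real, so divide each part by 2:
= i


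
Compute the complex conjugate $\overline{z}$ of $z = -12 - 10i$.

If z = a + bi, then conjugate(z) = a - bi
conjugate(-12 - 10i) = -12 + 10i


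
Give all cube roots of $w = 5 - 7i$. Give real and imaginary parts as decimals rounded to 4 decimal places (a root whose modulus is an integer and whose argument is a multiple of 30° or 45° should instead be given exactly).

|w| = sqrt(74) ≈ 8.602325, arg(w) ≈ 305.537678°
Root modulus = sqrt(74)^(1/3) ≈ 2.048984
Root arguments: θ_k = (arg(w) + 360°k)/3 for k = 0, 1, ..., 2
Compute each root as (root modulus)(cos θ_k + i sin θ_k) using full-precision intermediates, then round to 4 decimal places.
Roots: -0.4206 + 2.0053i, -1.5264 - 1.3669i, 1.9470 - 0.6384i


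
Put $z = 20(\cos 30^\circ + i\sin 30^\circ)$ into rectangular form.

a = r cos θ = 20 * sqrt(3)/2 = 10*sqrt(3)
b = r sin θ = 20 * 1/2 = 10
z = 10*sqrt(3) + 10i


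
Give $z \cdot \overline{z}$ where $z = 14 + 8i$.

z * conjugate(z) = |z|^2 = a^2 + b^2
= 14^2 + 8^2 = 260


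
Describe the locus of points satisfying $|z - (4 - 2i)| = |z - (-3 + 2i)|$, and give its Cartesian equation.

|z - z1| = |z - z2| means z is equidistant from z1 and z2,
i.e. the perpendicular bisector of the segment from (4, -2) to (-3, 2) (midpoint (1/2, 0)).
With z = x + yi, square both sides:
(x - 4)^2 + (y - (-2))^2 = (x - (-3))^2 + (y - 2)^2
The x^2 and y^2 terms cancel: -14x + 8y = 13 - 20 = -7
Simplify: 14x - 8y = 7
Locus: Perpendicular bisector of the segment from (4, -2) to (-3, 2): the line 14x - 8y = 7


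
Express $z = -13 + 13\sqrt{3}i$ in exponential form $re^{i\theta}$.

r = |z| = sqrt((-13)^2 + (13*sqrt(3))^2) = sqrt(169 + 507) = sqrt(676) = 26
θ = arctan(b/a) = arctan(22.5167/-13) (quadrant-adjusted) = 120° = 2π/3
z = 26e^(i*2π/3)


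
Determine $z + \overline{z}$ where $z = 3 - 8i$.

z + conjugate(z) = (a + bi) + (a - bi) = 2a
= 2 * 3 = 6


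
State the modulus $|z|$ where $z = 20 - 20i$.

|z| = sqrt(a^2 + b^2) = sqrt(20^2 + (-20)^2) = sqrt(800) = sqrt(800)


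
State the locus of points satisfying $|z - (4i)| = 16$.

|z - z0| = r describes a circle centered at z0 with radius r
Here z0 = 4i and r = 16
Locus: Circle centered at (0, 4) with radius 16


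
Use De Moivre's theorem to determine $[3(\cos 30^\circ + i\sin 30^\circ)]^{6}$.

By De Moivre: z^n = r^n(cos(nθ) + i sin(nθ))
= 3^6(cos(6*30°) + i sin(6*30°))
= 729(cos 180° + i sin 180°)
= -729


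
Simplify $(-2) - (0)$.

(-2 - 0) + (0 - 0)i = -2


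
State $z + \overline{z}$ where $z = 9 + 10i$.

z + conjugate(z) = (a + bi) + (a - bi) = 2a
= 2 * 9 = 18


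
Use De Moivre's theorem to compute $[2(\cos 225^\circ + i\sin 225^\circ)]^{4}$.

By De Moivre: z^n = r^n(cos(nθ) + i sin(nθ))
= 2^4(cos(4*225°) + i sin(4*225°))
= 16(cos 180° + i sin 180°)
= -16


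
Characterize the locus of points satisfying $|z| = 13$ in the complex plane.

|z| = 13 means sqrt(x^2 + y^2) = 13
This is a circle of radius 13 centered at the origin


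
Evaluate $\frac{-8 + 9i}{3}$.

Divisor is real, so divide each part by 3:
= -8/3 + 3i


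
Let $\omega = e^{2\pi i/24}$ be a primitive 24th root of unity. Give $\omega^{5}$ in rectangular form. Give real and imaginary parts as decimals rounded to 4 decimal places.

ω^5 = e^(2πi·5/24) = e^(i·5π/12)
= cos(5π/12) + i sin(5π/12)
= 0.2588 + 0.9659i


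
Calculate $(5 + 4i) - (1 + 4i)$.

(5 - 1) + (4 - 4)i = 4


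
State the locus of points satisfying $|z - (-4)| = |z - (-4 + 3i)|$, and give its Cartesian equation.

|z - z1| = |z - z2| means z is equidistant from z1 and z2,
i.e. the perpendicular bisector of the segment from (-4, 0) to (-4, 3) (midpoint (-4, 3/2)).
With z = x + yi, square both sides:
(x - (-4))^2 + (y - 0)^2 = (x - (-4))^2 + (y - 3)^2
The x^2 and y^2 terms cancel: 0x + 6y = 25 - 16 = 9
Simplify: y = 3/2
Locus: Perpendicular bisector of the segment from (-4, 0) to (-4, 3): the line y = 3/2


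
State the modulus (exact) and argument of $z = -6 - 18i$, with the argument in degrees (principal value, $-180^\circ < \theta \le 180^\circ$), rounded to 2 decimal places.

|z| = sqrt((-6)^2 + (-18)^2) = sqrt(360)
arg(z) = arctan(b/a) = arctan(-18/-6) (quadrant-adjusted) = -108.43°


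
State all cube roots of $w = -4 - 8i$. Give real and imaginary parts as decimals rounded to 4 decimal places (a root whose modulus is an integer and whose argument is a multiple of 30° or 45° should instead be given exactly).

|w| = sqrt(80) ≈ 8.944272, arg(w) ≈ 243.434949°
Root modulus = sqrt(80)^(1/3) ≈ 2.075782
Root arguments: θ_k = (arg(w) + 360°k)/3 for k = 0, 1, ..., 2
Compute each root as (root modulus)(cos θ_k + i sin θ_k) using full-precision intermediates, then round to 4 decimal places.
Roots: 0.3195 + 2.0510i, -1.9360 - 0.7488i, 1.6165 - 1.3022i


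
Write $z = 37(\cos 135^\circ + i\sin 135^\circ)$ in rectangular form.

a = r cos θ = 37 * -sqrt(2)/2 = -37*sqrt(2)/2
b = r sin θ = 37 * sqrt(2)/2 = 37*sqrt(2)/2
z = -37*sqrt(2)/2 + (37*sqrt(2)/2)i


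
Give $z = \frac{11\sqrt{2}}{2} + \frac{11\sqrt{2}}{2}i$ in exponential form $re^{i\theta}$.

r = |z| = sqrt((11*sqrt(2)/2)^2 + (11*sqrt(2)/2)^2) = sqrt(121/2 + 121/2) = sqrt(121) = 11
θ = arctan(b/a) = arctan(7.7782/7.7782) (quadrant-adjusted) = 45° = π/4
z = 11e^(i*π/4)


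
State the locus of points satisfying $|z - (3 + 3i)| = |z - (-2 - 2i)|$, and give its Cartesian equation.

|z - z1| = |z - z2| means z is equidistant from z1 and z2,
i.e. the perpendicular bisector of the segment from (3, 3) to (-2, -2) (midpoint (1/2, 1/2)).
With z = x + yi, square both sides:
(x - 3)^2 + (y - 3)^2 = (x - (-2))^2 + (y - (-2))^2
The x^2 and y^2 terms cancel: -10x + (-10)y = 8 - 18 = -10
Simplify: x + y = 1
Locus: Perpendicular bisector of the segment from (3, 3) to (-2, -2): the line x + y = 1


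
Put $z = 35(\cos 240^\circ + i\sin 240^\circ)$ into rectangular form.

a = r cos θ = 35 * -1/2 = -35/2
b = r sin θ = 35 * -sqrt(3)/2 = -35*sqrt(3)/2
z = -35/2 - (35*sqrt(3)/2)i


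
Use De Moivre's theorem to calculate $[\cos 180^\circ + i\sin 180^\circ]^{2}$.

By De Moivre: z^n = r^n(cos(nθ) + i sin(nθ))
= 1^2(cos(2*180°) + i sin(2*180°))
= 1(cos 0° + i sin 0°)
= 1


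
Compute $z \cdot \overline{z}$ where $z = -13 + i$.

z * conjugate(z) = |z|^2 = a^2 + b^2
= (-13)^2 + 1^2 = 170


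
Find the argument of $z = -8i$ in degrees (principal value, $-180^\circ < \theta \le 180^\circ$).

a = 0 and b < 0, so z lies on the negative imaginary axis: θ = -90°


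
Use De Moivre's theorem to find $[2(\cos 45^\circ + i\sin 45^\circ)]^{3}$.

By De Moivre: z^n = r^n(cos(nθ) + i sin(nθ))
= 2^3(cos(3*45°) + i sin(3*45°))
= 8(cos 135° + i sin 135°)
= -4*sqrt(2) + 4*sqrt(2)i


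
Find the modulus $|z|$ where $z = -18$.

|z| = sqrt(a^2 + b^2) = sqrt((-18)^2 + 0^2) = sqrt(324) = 18


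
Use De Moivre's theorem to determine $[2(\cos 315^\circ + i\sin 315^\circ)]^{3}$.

By De Moivre: z^n = r^n(cos(nθ) + i sin(nθ))
= 2^3(cos(3*315°) + i sin(3*315°))
= 8(cos 225° + i sin 225°)
= -4*sqrt(2) - 4*sqrt(2)i


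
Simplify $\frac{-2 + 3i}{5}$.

Divisor is real, so divide each part by 5:
= -2/5 + (3/5)i


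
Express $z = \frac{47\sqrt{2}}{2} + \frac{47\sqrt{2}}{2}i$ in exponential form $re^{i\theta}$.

r = |z| = sqrt((47*sqrt(2)/2)^2 + (47*sqrt(2)/2)^2) = sqrt(2209/2 + 2209/2) = sqrt(2209) = 47
θ = arctan(b/a) = arctan(33.234/33.234) (quadrant-adjusted) = 45° = π/4
z = 47e^(i*π/4)


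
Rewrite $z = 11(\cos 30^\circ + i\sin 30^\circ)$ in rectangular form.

a = r cos θ = 11 * sqrt(3)/2 = 11*sqrt(3)/2
b = r sin θ = 11 * 1/2 = 11/2
z = 11*sqrt(3)/2 + (11/2)i


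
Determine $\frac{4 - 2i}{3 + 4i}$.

Multiply numerator and denominator by conjugate (3 - 4i):
= (4 - 2i)(3 - 4i) / (3^2 + 4^2)
= (4 - 22i) / 25
= 4/25 - (22/25)i


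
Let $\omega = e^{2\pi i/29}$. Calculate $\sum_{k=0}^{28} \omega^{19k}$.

Let ζ = ω^19 = e^(2πi·19/29). Since 29 ∤ 19, ζ ≠ 1.
Sum = Σ_{k=0}^{28} ζ^k = (ζ^29 - 1)/(ζ - 1) = (ω^{19·29} - 1)/(ζ - 1) = (1 - 1)/(ζ - 1) = 0


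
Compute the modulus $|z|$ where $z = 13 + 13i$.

|z| = sqrt(a^2 + b^2) = sqrt(13^2 + 13^2) = sqrt(338) = sqrt(338)


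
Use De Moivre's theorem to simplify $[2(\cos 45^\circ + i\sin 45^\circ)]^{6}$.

By De Moivre: z^n = r^n(cos(nθ) + i sin(nθ))
= 2^6(cos(6*45°) + i sin(6*45°))
= 64(cos 270° + i sin 270°)
= -64i


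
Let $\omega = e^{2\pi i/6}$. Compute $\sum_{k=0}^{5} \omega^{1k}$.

Let ζ = ω^1 = e^(2πi·1/6). Since 6 ∤ 1, ζ ≠ 1.
Sum = Σ_{k=0}^{5} ζ^k = (ζ^6 - 1)/(ζ - 1) = (ω^{1·6} - 1)/(ζ - 1) = (1 - 1)/(ζ - 1) = 0


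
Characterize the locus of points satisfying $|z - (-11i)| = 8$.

|z - z0| = r describes a circle centered at z0 with radius r
Here z0 = -11i and r = 8
Locus: Circle centered at (0, -11) with radius 8


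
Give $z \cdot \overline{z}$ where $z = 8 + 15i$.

z * conjugate(z) = |z|^2 = a^2 + b^2
= 8^2 + 15^2 = 289


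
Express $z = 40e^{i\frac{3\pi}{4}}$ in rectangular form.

a = r cos θ = 40 * -sqrt(2)/2 = -20*sqrt(2)
b = r sin θ = 40 * sqrt(2)/2 = 20*sqrt(2)
z = -20*sqrt(2) + 20*sqrt(2)i


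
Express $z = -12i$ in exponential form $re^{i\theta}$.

r = |z| = sqrt((0)^2 + (-12)^2) = sqrt(0 + 144) = sqrt(144) = 12
a = 0 and b < 0, so z lies on the negative imaginary axis: θ = -90° = -π/2
z = 12e^(-i*π/2)


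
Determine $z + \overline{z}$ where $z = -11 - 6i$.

z + conjugate(z) = (a + bi) + (a - bi) = 2a
= 2 * (-11) = -22


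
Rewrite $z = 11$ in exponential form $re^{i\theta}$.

r = |z| = sqrt((11)^2 + (0)^2) = sqrt(121 + 0) = sqrt(121) = 11
b = 0 and a > 0, so z lies on the positive real axis: θ = 0
z = 11e^(i*0) = 11


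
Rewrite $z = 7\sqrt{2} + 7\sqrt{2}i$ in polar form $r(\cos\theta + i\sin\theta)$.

r = |z| = sqrt(a^2 + b^2) = sqrt((7*sqrt(2))^2 + (7*sqrt(2))^2) = sqrt(98 + 98) = sqrt(196) = 14
θ = arctan(b/a) = arctan(9.8995/9.8995) (quadrant-adjusted) = 45°
z = 14(cos 45° + i sin 45°)


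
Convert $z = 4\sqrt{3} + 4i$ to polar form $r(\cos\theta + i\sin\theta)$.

r = |z| = sqrt(a^2 + b^2) = sqrt((4*sqrt(3))^2 + (4)^2) = sqrt(48 + 16) = sqrt(64) = 8
θ = arctan(b/a) = arctan(4/6.9282) (quadrant-adjusted) = 30°
z = 8(cos 30° + i sin 30°)


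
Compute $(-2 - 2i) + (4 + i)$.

(-2 + 4) + (-2 + 1)i = 2 - i


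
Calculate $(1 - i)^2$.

(a + bi)^2 = a^2 - b^2 + 2abi
= 1^2 - (-1)^2 + 2*1*(-1)i
= -2i


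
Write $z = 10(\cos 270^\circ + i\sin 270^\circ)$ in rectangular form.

a = r cos θ = 10 * 0 = 0
b = r sin θ = 10 * -1 = -10
z = -10i


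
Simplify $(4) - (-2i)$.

(4 - 0) + (0 - (-2))i = 4 + 2i


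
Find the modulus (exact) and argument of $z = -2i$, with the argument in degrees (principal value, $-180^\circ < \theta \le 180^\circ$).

|z| = sqrt(0^2 + (-2)^2) = 2
a = 0 and b < 0, so z lies on the negative imaginary axis: arg(z) = -90°


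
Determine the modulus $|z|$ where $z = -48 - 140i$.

|z| = sqrt(a^2 + b^2) = sqrt((-48)^2 + (-140)^2) = sqrt(21904) = 148


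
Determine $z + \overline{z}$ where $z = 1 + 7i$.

z + conjugate(z) = (a + bi) + (a - bi) = 2a
= 2 * 1 = 2


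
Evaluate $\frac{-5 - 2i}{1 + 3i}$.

Multiply numerator and denominator by conjugate (1 - 3i):
= (-5 - 2i)(1 - 3i) / (1^2 + 3^2)
= (-11 + 13i) / 10
= -11/10 + (13/10)i


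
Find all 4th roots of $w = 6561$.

|w| = 6561, arg(w) = 0°
Root modulus = 6561^(1/4) = 9
Root arguments: θ_k = (0° + 360°k)/4 for k = 0, 1, ..., 3
Roots: 9, 9i, -9, -9i


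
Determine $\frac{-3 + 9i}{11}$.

Divisor is real, so divide each part by 11:
= -3/11 + (9/11)i


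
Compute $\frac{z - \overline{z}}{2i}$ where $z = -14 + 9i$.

z - conjugate(z) = 2bi
(z - conjugate(z))/(2i) = 2bi/(2i) = b = 9


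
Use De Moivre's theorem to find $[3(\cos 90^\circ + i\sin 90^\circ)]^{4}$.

By De Moivre: z^n = r^n(cos(nθ) + i sin(nθ))
= 3^4(cos(4*90°) + i sin(4*90°))
= 81(cos 0° + i sin 0°)
= 81


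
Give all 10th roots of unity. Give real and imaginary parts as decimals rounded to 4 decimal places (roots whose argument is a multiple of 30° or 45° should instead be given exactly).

ω_k = e^(2πik/10) = cos(2πk/10) + i sin(2πk/10) for k = 0, 1, ..., 9
Roots: 1, 0.8090 + 0.5878i, 0.3090 + 0.9511i, -0.3090 + 0.9511i, -0.8090 + 0.5878i, -1, -0.8090 - 0.5878i, -0.3090 - 0.9511i, 0.3090 - 0.9511i, 0.8090 - 0.5878i


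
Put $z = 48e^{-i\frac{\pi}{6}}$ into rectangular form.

a = r cos θ = 48 * sqrt(3)/2 = 24*sqrt(3)
b = r sin θ = 48 * -1/2 = -24
z = 24*sqrt(3) - 24i


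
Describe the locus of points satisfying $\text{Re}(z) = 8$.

Re(z) = x where z = x + yi; the equation x = 8 is satisfied by all points with that x-coordinate
Locus: Vertical line x = 8


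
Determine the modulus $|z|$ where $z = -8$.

|z| = sqrt(a^2 + b^2) = sqrt((-8)^2 + 0^2) = sqrt(64) = 8


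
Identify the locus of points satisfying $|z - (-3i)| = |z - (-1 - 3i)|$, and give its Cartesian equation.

|z - z1| = |z - z2| means z is equidistant from z1 and z2,
i.e. the perpendicular bisector of the segment from (0, -3) to (-1, -3) (midpoint (-1/2, -3)).
With z = x + yi, square both sides:
(x - 0)^2 + (y - (-3))^2 = (x - (-1))^2 + (y - (-3))^2
The x^2 and y^2 terms cancel: -2x + 0y = 10 - 9 = 1
Simplify: x = -1/2
Locus: Perpendicular bisector of the segment from (0, -3) to (-1, -3): the line x = -1/2


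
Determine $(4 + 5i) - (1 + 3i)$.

(4 - 1) + (5 - 3)i = 3 + 2i


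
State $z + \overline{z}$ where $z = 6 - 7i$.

z + conjugate(z) = (a + bi) + (a - bi) = 2a
= 2 * 6 = 12


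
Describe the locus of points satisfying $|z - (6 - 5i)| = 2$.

|z - z0| = r describes a circle centered at z0 with radius r
Here z0 = 6 - 5i and r = 2
Locus: Circle centered at (6, -5) with radius 2


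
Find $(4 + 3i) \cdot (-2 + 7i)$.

(a1*a2 - b1*b2) + (a1*b2 + b1*a2)i
= (-8 - 21) + (28 + (-6))i
= -29 + 22i


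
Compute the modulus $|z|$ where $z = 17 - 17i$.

|z| = sqrt(a^2 + b^2) = sqrt(17^2 + (-17)^2) = sqrt(578) = sqrt(578)


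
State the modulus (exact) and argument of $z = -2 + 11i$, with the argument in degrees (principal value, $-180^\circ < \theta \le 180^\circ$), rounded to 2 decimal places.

|z| = sqrt((-2)^2 + 11^2) = sqrt(125)
arg(z) = arctan(b/a) = arctan(11/-2) (quadrant-adjusted) = 100.30°


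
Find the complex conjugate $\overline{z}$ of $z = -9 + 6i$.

If z = a + bi, then conjugate(z) = a - bi
conjugate(-9 + 6i) = -9 - 6i


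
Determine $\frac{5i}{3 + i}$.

Multiply numerator and denominator by conjugate (3 - i):
= (5i)(3 - i) / (3^2 + 1^2)
= (5 + 15i) / 10
Divide through by 5: (1 + 3i) / 2
= 1/2 + (3/2)i


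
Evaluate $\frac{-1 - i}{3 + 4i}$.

Multiply numerator and denominator by conjugate (3 - 4i):
= (-1 - i)(3 - 4i) / (3^2 + 4^2)
= (-7 + i) / 25
= -7/25 + (1/25)i


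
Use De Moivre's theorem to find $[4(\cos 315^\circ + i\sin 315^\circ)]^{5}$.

By De Moivre: z^n = r^n(cos(nθ) + i sin(nθ))
= 4^5(cos(5*315°) + i sin(5*315°))
= 1024(cos 135° + i sin 135°)
= -512*sqrt(2) + 512*sqrt(2)i


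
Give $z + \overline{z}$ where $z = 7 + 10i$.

z + conjugate(z) = (a + bi) + (a - bi) = 2a
= 2 * 7 = 14


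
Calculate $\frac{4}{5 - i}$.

Multiply numerator and denominator by conjugate (5 + i):
= (4)(5 + i) / (5^2 + (-1)^2)
= (20 + 4i) / 26
Divide through by 2: (10 + 2i) / 13
= 10/13 + (2/13)i


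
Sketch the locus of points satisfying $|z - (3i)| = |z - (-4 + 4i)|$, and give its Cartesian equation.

|z - z1| = |z - z2| means z is equidistant from z1 and z2,
i.e. the perpendicular bisector of the segment from (0, 3) to (-4, 4) (midpoint (-2, 7/2)).
With z = x + yi, square both sides:
(x - 0)^2 + (y - 3)^2 = (x - (-4))^2 + (y - 4)^2
The x^2 and y^2 terms cancel: -8x + 2y = 32 - 9 = 23
Simplify: 8x - 2y = -23
Locus: Perpendicular bisector of the segment from (0, 3) to (-4, 4): the line 8x - 2y = -23


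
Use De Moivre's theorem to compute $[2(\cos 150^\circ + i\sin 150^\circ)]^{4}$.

By De Moivre: z^n = r^n(cos(nθ) + i sin(nθ))
= 2^4(cos(4*150°) + i sin(4*150°))
= 16(cos 240° + i sin 240°)
= -8 - 8*sqrt(3)i


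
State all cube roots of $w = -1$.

|w| = 1, arg(w) = 180°
Root modulus = 1^(1/3) = 1
Root arguments: θ_k = (180° + 360°k)/3 for k = 0, 1, ..., 2
Roots: 1/2 + (sqrt(3)/2)i, -1, 1/2 - (sqrt(3)/2)i


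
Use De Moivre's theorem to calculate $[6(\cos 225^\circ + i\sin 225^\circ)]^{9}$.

By De Moivre: z^n = r^n(cos(nθ) + i sin(nθ))
= 6^9(cos(9*225°) + i sin(9*225°))
= 10077696(cos 225° + i sin 225°)
= -5038848*sqrt(2) - 5038848*sqrt(2)i


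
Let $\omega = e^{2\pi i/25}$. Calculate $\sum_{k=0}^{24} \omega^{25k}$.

Since 25 divides 25, ω^25 = (ω^25)^1 = 1^1 = 1, so every term is 1.
Sum = 25 · 1 = 25


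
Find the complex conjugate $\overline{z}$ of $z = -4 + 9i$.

If z = a + bi, then conjugate(z) = a - bi
conjugate(-4 + 9i) = -4 - 9i


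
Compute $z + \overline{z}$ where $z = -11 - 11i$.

z + conjugate(z) = (a + bi) + (a - bi) = 2a
= 2 * (-11) = -22


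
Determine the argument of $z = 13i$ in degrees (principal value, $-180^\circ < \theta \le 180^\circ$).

a = 0 and b > 0, so z lies on the positive imaginary axis: θ = 90°


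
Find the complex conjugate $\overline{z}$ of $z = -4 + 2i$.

If z = a + bi, then conjugate(z) = a - bi
conjugate(-4 + 2i) = -4 - 2i


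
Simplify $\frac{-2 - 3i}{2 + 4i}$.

Multiply numerator and denominator by conjugate (2 - 4i):
= (-2 - 3i)(2 - 4i) / (2^2 + 4^2)
= (-16 + 2i) / 20
Divide through by 2: (-8 + i) / 10
= -4/5 + (1/10)i


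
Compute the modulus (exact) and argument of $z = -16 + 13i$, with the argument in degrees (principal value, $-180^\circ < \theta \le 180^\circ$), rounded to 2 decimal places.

|z| = sqrt((-16)^2 + 13^2) = sqrt(425)
arg(z) = arctan(b/a) = arctan(13/-16) (quadrant-adjusted) = 140.91°


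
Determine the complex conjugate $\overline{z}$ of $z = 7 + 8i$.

If z = a + bi, then conjugate(z) = a - bi
conjugate(7 + 8i) = 7 - 8i


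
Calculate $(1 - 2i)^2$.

(a + bi)^2 = a^2 - b^2 + 2abi
= 1^2 - (-2)^2 + 2*1*(-2)i
= -3 - 4i


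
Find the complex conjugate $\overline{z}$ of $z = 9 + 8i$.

If z = a + bi, then conjugate(z) = a - bi
conjugate(9 + 8i) = 9 - 8i


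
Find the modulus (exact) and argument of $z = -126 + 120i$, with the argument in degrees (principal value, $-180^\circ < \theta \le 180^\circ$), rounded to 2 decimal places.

|z| = sqrt((-126)^2 + 120^2) = 174
arg(z) = arctan(b/a) = arctan(120/-126) (quadrant-adjusted) = 136.40°


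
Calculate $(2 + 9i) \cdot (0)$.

(a1*a2 - b1*b2) + (a1*b2 + b1*a2)i
= (0 - 0) + (0 + 0)i
= 0


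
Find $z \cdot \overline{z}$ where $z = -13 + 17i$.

z * conjugate(z) = |z|^2 = a^2 + b^2
= (-13)^2 + 17^2 = 458


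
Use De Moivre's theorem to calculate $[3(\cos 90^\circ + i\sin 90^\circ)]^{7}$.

By De Moivre: z^n = r^n(cos(nθ) + i sin(nθ))
= 3^7(cos(7*90°) + i sin(7*90°))
= 2187(cos 270° + i sin 270°)
= -2187i


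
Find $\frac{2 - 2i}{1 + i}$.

Multiply numerator and denominator by conjugate (1 - i):
= (2 - 2i)(1 - i) / (1^2 + 1^2)
= (-4i) / 2
= -2i


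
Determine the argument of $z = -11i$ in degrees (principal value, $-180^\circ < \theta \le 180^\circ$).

a = 0 and b < 0, so z lies on the negative imaginary axis: θ = -90°


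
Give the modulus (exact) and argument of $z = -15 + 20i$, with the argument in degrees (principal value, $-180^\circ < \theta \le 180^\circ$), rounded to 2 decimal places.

|z| = sqrt((-15)^2 + 20^2) = 25
arg(z) = arctan(b/a) = arctan(20/-15) (quadrant-adjusted) = 126.87°


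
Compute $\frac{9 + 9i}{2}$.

Divisor is real, so divide each part by 2:
= 9/2 + (9/2)i


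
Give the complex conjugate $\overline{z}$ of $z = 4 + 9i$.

If z = a + bi, then conjugate(z) = a - bi
conjugate(4 + 9i) = 4 - 9i


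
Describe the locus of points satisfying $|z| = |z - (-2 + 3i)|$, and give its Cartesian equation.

|z - z1| = |z - z2| means z is equidistant from z1 and z2,
i.e. the perpendicular bisector of the segment from (0, 0) to (-2, 3) (midpoint (-1, 3/2)).
With z = x + yi, square both sides:
(x - 0)^2 + (y - 0)^2 = (x - (-2))^2 + (y - 3)^2
The x^2 and y^2 terms cancel: -4x + 6y = 13 - 0 = 13
Simplify: 4x - 6y = -13
Locus: Perpendicular bisector of the segment from (0, 0) to (-2, 3): the line 4x - 6y = -13


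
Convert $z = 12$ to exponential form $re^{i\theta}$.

r = |z| = sqrt((12)^2 + (0)^2) = sqrt(144 + 0) = sqrt(144) = 12
b = 0 and a > 0, so z lies on the positive real axis: θ = 0
z = 12e^(i*0) = 12


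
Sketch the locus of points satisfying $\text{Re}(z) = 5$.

Re(z) = x where z = x + yi; the equation x = 5 is satisfied by all points with that x-coordinate
Locus: Vertical line x = 5


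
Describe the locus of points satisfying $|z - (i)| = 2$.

|z - z0| = r describes a circle centered at z0 with radius r
Here z0 = i and r = 2
Locus: Circle centered at (0, 1) with radius 2


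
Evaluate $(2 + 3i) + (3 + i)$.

(2 + 3) + (3 + 1)i = 5 + 4i


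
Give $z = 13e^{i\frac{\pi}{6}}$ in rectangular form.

a = r cos θ = 13 * sqrt(3)/2 = 13*sqrt(3)/2
b = r sin θ = 13 * 1/2 = 13/2
z = 13*sqrt(3)/2 + (13/2)i


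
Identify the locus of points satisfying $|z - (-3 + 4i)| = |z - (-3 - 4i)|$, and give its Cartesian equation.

|z - z1| = |z - z2| means z is equidistant from z1 and z2,
i.e. the perpendicular bisector of the segment from (-3, 4) to (-3, -4) (midpoint (-3, 0)).
With z = x + yi, square both sides:
(x - (-3))^2 + (y - 4)^2 = (x - (-3))^2 + (y - (-4))^2
The x^2 and y^2 terms cancel: 0x + (-16)y = 25 - 25 = 0
Simplify: y = 0
Locus: Perpendicular bisector of the segment from (-3, 4) to (-3, -4): the line y = 0


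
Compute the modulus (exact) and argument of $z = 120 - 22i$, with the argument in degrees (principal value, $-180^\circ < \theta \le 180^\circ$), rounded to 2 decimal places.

|z| = sqrt(120^2 + (-22)^2) = 122
arg(z) = arctan(b/a) = arctan(-22/120) (quadrant-adjusted) = -10.39°


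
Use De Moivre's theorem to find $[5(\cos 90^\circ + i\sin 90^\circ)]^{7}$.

By De Moivre: z^n = r^n(cos(nθ) + i sin(nθ))
= 5^7(cos(7*90°) + i sin(7*90°))
= 78125(cos 270° + i sin 270°)
= -78125i


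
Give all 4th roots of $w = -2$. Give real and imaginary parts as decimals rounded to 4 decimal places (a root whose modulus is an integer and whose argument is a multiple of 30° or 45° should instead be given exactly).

|w| = 2, arg(w) = 180°
Root modulus = 2^(1/4) ≈ 1.189207
Root arguments: θ_k = (180° + 360°k)/4 for k = 0, 1, ..., 3
Compute each root as (root modulus)(cos θ_k + i sin θ_k) using full-precision intermediates, then round to 4 decimal places.
Roots: 0.8409 + 0.8409i, -0.8409 + 0.8409i, -0.8409 - 0.8409i, 0.8409 - 0.8409i


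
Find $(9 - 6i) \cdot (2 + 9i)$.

(a1*a2 - b1*b2) + (a1*b2 + b1*a2)i
= (18 - (-54)) + (81 + (-12))i
= 72 + 69i


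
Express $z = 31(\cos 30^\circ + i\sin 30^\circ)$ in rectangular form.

a = r cos θ = 31 * sqrt(3)/2 = 31*sqrt(3)/2
b = r sin θ = 31 * 1/2 = 31/2
z = 31*sqrt(3)/2 + (31/2)i


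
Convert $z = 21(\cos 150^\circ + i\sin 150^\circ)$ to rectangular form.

a = r cos θ = 21 * -sqrt(3)/2 = -21*sqrt(3)/2
b = r sin θ = 21 * 1/2 = 21/2
z = -21*sqrt(3)/2 + (21/2)i


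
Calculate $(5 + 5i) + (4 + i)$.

(5 + 4) + (5 + 1)i = 9 + 6i


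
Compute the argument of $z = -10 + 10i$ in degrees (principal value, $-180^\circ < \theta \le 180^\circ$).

θ = arctan(b/a) = arctan(10/-10) (quadrant-adjusted) = 135°


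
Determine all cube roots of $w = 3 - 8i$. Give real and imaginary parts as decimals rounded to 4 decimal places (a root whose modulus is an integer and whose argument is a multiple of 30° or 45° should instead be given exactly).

|w| = sqrt(73) ≈ 8.544004, arg(w) ≈ 290.556045°
Root modulus = sqrt(73)^(1/3) ≈ 2.044343
Root arguments: θ_k = (arg(w) + 360°k)/3 for k = 0, 1, ..., 2
Compute each root as (root modulus)(cos θ_k + i sin θ_k) using full-precision intermediates, then round to 4 decimal places.
Roots: -0.2439 + 2.0297i, -1.6359 - 1.2261i, 1.8798 - 0.8036i


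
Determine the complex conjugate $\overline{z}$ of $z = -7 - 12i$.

If z = a + bi, then conjugate(z) = a - bi
conjugate(-7 - 12i) = -7 + 12i


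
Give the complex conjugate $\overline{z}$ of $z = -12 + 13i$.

If z = a + bi, then conjugate(z) = a - bi
conjugate(-12 + 13i) = -12 - 13i


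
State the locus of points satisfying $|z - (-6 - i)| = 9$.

|z - z0| = r describes a circle centered at z0 with radius r
Here z0 = -6 - i and r = 9
Locus: Circle centered at (-6, -1) with radius 9


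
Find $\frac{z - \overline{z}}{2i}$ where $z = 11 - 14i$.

z - conjugate(z) = 2bi
(z - conjugate(z))/(2i) = 2bi/(2i) = b = -14


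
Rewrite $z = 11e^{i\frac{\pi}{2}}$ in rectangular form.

a = r cos θ = 11 * 0 = 0
b = r sin θ = 11 * 1 = 11
z = 11i


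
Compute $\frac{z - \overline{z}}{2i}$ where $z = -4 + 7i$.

z - conjugate(z) = 2bi
(z - conjugate(z))/(2i) = 2bi/(2i) = b = 7


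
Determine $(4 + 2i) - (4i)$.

(4 - 0) + (2 - 4)i = 4 - 2i


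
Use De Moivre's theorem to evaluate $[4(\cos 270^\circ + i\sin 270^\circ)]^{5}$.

By De Moivre: z^n = r^n(cos(nθ) + i sin(nθ))
= 4^5(cos(5*270°) + i sin(5*270°))
= 1024(cos 270° + i sin 270°)
= -1024i


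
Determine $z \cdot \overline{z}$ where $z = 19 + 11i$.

z * conjugate(z) = |z|^2 = a^2 + b^2
= 19^2 + 11^2 = 482


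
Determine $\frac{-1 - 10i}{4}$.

Divisor is real, so divide each part by 4:
= -1/4 - (5/2)i


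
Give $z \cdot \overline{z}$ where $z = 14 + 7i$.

z * conjugate(z) = |z|^2 = a^2 + b^2
= 14^2 + 7^2 = 245


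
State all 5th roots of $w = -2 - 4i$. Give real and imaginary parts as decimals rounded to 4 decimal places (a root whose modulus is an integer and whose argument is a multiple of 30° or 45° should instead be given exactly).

|w| = sqrt(20) ≈ 4.472136, arg(w) ≈ 243.434949°
Root modulus = sqrt(20)^(1/5) ≈ 1.349283
Root arguments: θ_k = (arg(w) + 360°k)/5 for k = 0, 1, ..., 4
Compute each root as (root modulus)(cos θ_k + i sin θ_k) using full-precision intermediates, then round to 4 decimal places.
Roots: 0.8908 + 1.0135i, -0.6886 + 1.1603i, -1.3163 - 0.2963i, -0.1249 - 1.3435i, 1.2391 - 0.5340i


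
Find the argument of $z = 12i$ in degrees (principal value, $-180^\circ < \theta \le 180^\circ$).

a = 0 and b > 0, so z lies on the positive imaginary axis: θ = 90°


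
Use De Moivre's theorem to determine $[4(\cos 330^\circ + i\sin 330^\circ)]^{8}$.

By De Moivre: z^n = r^n(cos(nθ) + i sin(nθ))
= 4^8(cos(8*330°) + i sin(8*330°))
= 65536(cos 120° + i sin 120°)
= -32768 + 32768*sqrt(3)i


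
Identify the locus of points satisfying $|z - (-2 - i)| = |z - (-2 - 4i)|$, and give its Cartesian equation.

|z - z1| = |z - z2| means z is equidistant from z1 and z2,
i.e. the perpendicular bisector of the segment from (-2, -1) to (-2, -4) (midpoint (-2, -5/2)).
With z = x + yi, square both sides:
(x - (-2))^2 + (y - (-1))^2 = (x - (-2))^2 + (y - (-4))^2
The x^2 and y^2 terms cancel: 0x + (-6)y = 20 - 5 = 15
Simplify: y = -5/2
Locus: Perpendicular bisector of the segment from (-2, -1) to (-2, -4): the line y = -5/2


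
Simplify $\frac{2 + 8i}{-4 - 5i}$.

Multiply numerator and denominator by conjugate (-4 + 5i):
= (2 + 8i)(-4 + 5i) / ((-4)^2 + (-5)^2)
= (-48 - 22i) / 41
= -48/41 - (22/41)i


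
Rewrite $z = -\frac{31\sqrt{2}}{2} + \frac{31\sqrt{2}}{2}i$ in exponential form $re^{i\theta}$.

r = |z| = sqrt((-31*sqrt(2)/2)^2 + (31*sqrt(2)/2)^2) = sqrt(961/2 + 961/2) = sqrt(961) = 31
θ = arctan(b/a) = arctan(21.9203/-21.9203) (quadrant-adjusted) = 135° = 3π/4
z = 31e^(i*3π/4)


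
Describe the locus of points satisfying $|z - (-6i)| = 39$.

|z - z0| = r describes a circle centered at z0 with radius r
Here z0 = -6i and r = 39
Locus: Circle centered at (0, -6) with radius 39


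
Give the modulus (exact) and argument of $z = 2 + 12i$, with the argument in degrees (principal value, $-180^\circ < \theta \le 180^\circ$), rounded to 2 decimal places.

|z| = sqrt(2^2 + 12^2) = sqrt(148)
arg(z) = arctan(b/a) = arctan(12/2) (quadrant-adjusted) = 80.54°


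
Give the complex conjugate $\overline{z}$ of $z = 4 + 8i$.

If z = a + bi, then conjugate(z) = a - bi
conjugate(4 + 8i) = 4 - 8i


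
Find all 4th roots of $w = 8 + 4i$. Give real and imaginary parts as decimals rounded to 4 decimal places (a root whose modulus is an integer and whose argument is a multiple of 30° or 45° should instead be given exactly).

|w| = sqrt(80) ≈ 8.944272, arg(w) ≈ 26.565051°
Root modulus = sqrt(80)^(1/4) ≈ 1.729363
Root arguments: θ_k = (arg(w) + 360°k)/4 for k = 0, 1, ..., 3
Compute each root as (root modulus)(cos θ_k + i sin θ_k) using full-precision intermediates, then round to 4 decimal places.
Roots: 1.7178 + 0.2000i, -0.2000 + 1.7178i, -1.7178 - 0.2000i, 0.2000 - 1.7178i


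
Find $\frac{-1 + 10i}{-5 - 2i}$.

Multiply numerator and denominator by conjugate (-5 + 2i):
= (-1 + 10i)(-5 + 2i) / ((-5)^2 + (-2)^2)
= (-15 - 52i) / 29
= -15/29 - (52/29)i


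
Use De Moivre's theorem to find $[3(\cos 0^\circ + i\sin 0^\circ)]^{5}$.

By De Moivre: z^n = r^n(cos(nθ) + i sin(nθ))
= 3^5(cos(5*0°) + i sin(5*0°))
= 243(cos 0° + i sin 0°)
= 243


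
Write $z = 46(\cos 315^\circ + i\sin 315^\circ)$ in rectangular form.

a = r cos θ = 46 * sqrt(2)/2 = 23*sqrt(2)
b = r sin θ = 46 * -sqrt(2)/2 = -23*sqrt(2)
z = 23*sqrt(2) - 23*sqrt(2)i


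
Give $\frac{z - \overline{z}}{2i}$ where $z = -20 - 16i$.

z - conjugate(z) = 2bi
(z - conjugate(z))/(2i) = 2bi/(2i) = b = -16


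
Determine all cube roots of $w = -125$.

|w| = 125, arg(w) = 180°
Root modulus = 125^(1/3) = 5
Root arguments: θ_k = (180° + 360°k)/3 for k = 0, 1, ..., 2
Roots: 5/2 + (5*sqrt(3)/2)i, -5, 5/2 - (5*sqrt(3)/2)i


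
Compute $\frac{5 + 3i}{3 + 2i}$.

Multiply numerator and denominator by conjugate (3 - 2i):
= (5 + 3i)(3 - 2i) / (3^2 + 2^2)
= (21 - i) / 13
= 21/13 - (1/13)i


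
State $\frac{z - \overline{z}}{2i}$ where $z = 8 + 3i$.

z - conjugate(z) = 2bi
(z - conjugate(z))/(2i) = 2bi/(2i) = b = 3


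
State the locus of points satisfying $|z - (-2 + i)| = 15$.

|z - z0| = r describes a circle centered at z0 with radius r
Here z0 = -2 + i and r = 15
Locus: Circle centered at (-2, 1) with radius 15


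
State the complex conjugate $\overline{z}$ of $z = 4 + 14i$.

If z = a + bi, then conjugate(z) = a - bi
conjugate(4 + 14i) = 4 - 14i


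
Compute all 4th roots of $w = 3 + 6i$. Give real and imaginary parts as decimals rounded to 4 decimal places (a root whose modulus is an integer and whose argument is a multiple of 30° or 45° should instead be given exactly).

|w| = sqrt(45) ≈ 6.708204, arg(w) ≈ 63.434949°
Root modulus = sqrt(45)^(1/4) ≈ 1.609354
Root arguments: θ_k = (arg(w) + 360°k)/4 for k = 0, 1, ..., 3
Compute each root as (root modulus)(cos θ_k + i sin θ_k) using full-precision intermediates, then round to 4 decimal places.
Roots: 1.5481 + 0.4398i, -0.4398 + 1.5481i, -1.5481 - 0.4398i, 0.4398 - 1.5481i
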